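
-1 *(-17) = 17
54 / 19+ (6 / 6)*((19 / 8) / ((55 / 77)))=4687 / 760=6.17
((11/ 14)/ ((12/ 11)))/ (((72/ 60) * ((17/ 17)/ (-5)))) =-3025/ 1008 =-3.00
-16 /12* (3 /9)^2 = -4 /27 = -0.15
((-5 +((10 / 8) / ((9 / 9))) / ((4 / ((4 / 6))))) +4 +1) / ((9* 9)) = 5 / 1944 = 0.00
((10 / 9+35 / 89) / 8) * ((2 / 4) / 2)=1205 / 25632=0.05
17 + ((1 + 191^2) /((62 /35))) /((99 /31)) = 640118 /99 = 6465.84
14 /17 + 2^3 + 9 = 303 /17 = 17.82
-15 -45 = -60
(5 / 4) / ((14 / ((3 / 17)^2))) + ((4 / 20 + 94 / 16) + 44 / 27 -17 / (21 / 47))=-4734893 / 156060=-30.34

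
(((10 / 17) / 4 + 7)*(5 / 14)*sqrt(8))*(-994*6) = -517590*sqrt(2) / 17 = -43057.81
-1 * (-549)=549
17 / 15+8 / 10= 29 / 15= 1.93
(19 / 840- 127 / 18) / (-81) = 17723 / 204120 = 0.09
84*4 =336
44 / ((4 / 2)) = 22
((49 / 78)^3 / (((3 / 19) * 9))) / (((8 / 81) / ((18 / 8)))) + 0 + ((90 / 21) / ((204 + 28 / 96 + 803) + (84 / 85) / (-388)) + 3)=5476410020645119 / 784736958363904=6.98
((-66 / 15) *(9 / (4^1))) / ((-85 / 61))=6039 / 850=7.10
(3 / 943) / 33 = 1 / 10373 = 0.00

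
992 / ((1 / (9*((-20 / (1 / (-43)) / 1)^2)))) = 6603148800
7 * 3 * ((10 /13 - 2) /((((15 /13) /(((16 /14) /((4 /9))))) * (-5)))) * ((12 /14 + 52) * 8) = 170496 /35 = 4871.31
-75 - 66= -141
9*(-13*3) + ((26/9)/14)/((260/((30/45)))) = -351.00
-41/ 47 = -0.87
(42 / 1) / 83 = 42 / 83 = 0.51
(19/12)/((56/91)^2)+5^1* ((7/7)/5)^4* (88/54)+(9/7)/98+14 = 5395724177/296352000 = 18.21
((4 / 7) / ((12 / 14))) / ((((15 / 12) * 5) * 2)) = 4 / 75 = 0.05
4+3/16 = 67/16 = 4.19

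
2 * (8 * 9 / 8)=18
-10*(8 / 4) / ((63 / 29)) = -580 / 63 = -9.21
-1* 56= -56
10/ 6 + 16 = 53/ 3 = 17.67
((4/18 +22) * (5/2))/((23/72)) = 4000/23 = 173.91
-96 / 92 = -24 / 23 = -1.04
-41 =-41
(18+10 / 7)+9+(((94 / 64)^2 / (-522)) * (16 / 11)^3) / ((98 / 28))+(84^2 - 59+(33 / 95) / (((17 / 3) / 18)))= 27594970360964 / 3927255255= 7026.53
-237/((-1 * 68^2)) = 237/4624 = 0.05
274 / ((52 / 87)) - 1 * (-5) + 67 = 13791 / 26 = 530.42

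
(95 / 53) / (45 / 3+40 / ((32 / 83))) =4 / 265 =0.02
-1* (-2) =2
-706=-706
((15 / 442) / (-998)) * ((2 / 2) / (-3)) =5 / 441116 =0.00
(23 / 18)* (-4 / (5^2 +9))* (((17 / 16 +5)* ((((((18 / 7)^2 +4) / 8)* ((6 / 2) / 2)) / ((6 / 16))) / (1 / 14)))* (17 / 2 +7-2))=-435045 / 476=-913.96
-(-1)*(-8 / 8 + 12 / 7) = 5 / 7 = 0.71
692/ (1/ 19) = 13148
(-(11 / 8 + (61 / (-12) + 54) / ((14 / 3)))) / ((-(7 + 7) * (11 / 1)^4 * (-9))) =-83 / 12913362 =-0.00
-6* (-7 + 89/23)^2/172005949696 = -243/710868338978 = -0.00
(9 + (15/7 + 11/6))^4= 88223850625/3111696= 28352.34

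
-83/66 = -1.26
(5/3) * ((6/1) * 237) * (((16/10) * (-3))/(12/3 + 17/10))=-37920/19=-1995.79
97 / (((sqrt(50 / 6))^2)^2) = 873 / 625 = 1.40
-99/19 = -5.21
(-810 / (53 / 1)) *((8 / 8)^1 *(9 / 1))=-137.55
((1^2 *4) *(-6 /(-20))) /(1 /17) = 102 /5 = 20.40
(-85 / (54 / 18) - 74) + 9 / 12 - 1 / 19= -23173 / 228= -101.64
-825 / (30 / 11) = -605 / 2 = -302.50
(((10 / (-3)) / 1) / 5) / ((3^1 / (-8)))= 16 / 9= 1.78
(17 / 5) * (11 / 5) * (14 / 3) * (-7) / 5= -18326 / 375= -48.87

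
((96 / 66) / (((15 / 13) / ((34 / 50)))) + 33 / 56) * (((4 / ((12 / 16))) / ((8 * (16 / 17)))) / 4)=5680397 / 22176000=0.26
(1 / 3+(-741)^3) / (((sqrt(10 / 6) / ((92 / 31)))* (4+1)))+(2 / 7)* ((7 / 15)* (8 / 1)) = 16 / 15 - 112295849704* sqrt(15) / 2325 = -187062345.49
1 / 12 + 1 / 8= 0.21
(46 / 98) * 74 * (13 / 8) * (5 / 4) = 55315 / 784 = 70.55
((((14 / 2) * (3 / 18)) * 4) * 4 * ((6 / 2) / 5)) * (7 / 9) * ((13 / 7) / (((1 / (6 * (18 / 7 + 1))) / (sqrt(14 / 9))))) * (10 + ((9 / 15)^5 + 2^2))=9150544 * sqrt(14) / 5625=6086.79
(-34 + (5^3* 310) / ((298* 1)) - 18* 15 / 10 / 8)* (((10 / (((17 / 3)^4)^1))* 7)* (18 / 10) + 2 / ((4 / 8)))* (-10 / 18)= -212.20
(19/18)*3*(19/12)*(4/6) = 361/108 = 3.34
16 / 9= 1.78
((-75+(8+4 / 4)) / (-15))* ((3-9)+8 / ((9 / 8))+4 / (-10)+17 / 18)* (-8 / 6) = -6556 / 675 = -9.71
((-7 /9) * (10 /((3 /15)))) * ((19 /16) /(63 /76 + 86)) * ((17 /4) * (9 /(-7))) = 153425 /52792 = 2.91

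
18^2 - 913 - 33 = -622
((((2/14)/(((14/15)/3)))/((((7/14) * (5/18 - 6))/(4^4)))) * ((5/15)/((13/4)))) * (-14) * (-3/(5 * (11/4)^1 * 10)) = -663552/515515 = -1.29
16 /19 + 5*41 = 3911 /19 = 205.84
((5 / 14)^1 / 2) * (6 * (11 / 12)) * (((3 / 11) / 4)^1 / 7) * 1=15 / 1568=0.01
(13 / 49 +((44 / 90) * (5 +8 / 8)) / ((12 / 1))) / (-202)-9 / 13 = -2011651 / 2895165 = -0.69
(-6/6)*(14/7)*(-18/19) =36/19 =1.89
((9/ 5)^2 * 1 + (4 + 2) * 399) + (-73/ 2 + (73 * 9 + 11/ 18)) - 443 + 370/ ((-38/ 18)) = 10260376/ 4275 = 2400.09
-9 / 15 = -3 / 5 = -0.60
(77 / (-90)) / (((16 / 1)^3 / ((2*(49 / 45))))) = -3773 / 8294400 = -0.00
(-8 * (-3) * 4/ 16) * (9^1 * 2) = 108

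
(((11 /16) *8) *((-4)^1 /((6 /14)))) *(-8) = 1232 /3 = 410.67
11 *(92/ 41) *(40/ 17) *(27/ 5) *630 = 137712960/ 697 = 197579.57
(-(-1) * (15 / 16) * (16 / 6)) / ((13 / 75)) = 375 / 26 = 14.42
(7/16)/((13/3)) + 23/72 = 787/1872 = 0.42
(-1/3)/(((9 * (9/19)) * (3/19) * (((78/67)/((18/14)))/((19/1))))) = -10.39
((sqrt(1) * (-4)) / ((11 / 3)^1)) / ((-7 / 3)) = 36 / 77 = 0.47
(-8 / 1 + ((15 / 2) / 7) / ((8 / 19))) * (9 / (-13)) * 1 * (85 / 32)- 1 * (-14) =86131 / 3584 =24.03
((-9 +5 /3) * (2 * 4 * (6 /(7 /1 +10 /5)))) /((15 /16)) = -5632 /135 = -41.72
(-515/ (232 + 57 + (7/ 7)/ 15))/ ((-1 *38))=0.05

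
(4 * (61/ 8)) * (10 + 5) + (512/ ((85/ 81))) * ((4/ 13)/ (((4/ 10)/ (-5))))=-627225/ 442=-1419.06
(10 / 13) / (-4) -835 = -21715 / 26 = -835.19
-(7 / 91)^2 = -0.01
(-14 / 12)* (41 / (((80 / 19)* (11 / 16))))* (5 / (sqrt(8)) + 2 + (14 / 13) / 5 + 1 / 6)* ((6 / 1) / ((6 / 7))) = -35460859 / 128700-38171* sqrt(2) / 264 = -480.01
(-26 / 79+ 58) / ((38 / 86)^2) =8424044 / 28519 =295.38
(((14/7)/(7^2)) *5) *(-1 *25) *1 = -250/49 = -5.10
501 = 501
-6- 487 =-493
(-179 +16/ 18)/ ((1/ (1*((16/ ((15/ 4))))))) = -102592/ 135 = -759.94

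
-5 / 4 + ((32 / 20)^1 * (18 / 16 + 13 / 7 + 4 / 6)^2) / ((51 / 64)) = 11462333 / 449820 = 25.48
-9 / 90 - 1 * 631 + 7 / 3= -18863 / 30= -628.77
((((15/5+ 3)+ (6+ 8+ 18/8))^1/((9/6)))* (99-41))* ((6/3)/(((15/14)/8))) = 578144/45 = 12847.64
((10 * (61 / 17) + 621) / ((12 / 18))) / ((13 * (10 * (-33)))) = -859 / 3740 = -0.23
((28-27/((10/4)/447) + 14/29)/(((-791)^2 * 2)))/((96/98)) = -21746/5554515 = -0.00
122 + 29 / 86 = 10521 / 86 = 122.34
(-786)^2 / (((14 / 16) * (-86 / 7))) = -2471184 / 43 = -57469.40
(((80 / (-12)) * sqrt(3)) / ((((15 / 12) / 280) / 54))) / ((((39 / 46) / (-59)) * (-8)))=-9119040 * sqrt(3) / 13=-1214972.35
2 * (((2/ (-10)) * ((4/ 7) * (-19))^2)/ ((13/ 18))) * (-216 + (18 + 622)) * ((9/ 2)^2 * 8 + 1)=-14370872832/ 3185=-4512047.98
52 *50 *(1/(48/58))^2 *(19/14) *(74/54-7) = -98670325/3402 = -29003.62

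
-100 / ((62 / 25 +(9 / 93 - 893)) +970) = -19375 / 15418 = -1.26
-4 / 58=-0.07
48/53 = 0.91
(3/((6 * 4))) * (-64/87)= -8/87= -0.09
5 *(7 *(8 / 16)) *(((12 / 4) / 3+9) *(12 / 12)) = 175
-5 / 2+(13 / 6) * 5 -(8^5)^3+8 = -105553116266447 / 3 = -35184372088815.67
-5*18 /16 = -45 /8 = -5.62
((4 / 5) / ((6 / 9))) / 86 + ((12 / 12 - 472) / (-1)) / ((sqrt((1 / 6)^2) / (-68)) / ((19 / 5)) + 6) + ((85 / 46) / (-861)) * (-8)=15551641958903 / 198010296015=78.54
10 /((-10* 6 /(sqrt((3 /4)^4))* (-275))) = 3 /8800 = 0.00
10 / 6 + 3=14 / 3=4.67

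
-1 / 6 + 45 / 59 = 0.60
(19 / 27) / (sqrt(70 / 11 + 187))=19 * sqrt(23397) / 57429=0.05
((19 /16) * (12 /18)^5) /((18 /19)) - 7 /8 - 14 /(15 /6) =-551993 /87480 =-6.31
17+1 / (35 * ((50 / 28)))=2127 / 125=17.02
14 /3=4.67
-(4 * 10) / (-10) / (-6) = -2 / 3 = -0.67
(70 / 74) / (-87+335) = 35 / 9176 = 0.00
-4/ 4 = -1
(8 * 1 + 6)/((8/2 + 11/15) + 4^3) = 0.20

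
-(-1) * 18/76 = 9/38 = 0.24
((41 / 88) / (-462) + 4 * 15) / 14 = 2439319 / 569184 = 4.29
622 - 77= 545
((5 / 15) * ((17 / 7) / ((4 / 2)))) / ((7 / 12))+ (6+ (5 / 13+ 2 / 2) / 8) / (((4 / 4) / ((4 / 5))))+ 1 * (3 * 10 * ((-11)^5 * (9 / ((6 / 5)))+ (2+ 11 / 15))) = -115412893766 / 3185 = -36236387.37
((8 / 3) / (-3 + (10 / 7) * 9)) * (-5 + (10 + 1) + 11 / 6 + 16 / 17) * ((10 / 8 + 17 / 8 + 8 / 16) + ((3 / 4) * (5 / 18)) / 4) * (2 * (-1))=-2361905 / 126684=-18.64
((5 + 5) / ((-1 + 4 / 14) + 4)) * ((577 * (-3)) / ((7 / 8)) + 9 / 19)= -2630490 / 437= -6019.43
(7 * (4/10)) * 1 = 14/5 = 2.80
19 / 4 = 4.75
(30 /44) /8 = 15 /176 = 0.09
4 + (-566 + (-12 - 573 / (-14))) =-7463 / 14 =-533.07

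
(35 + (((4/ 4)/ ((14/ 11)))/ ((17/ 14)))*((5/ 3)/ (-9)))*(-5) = -80050/ 459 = -174.40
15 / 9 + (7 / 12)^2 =289 / 144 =2.01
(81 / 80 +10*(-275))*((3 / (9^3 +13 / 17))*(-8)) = 11215869 / 124060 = 90.41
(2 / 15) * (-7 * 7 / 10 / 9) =-49 / 675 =-0.07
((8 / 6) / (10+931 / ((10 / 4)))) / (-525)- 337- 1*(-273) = -9636481 / 150570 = -64.00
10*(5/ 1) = 50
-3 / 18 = -1 / 6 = -0.17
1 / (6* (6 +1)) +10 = 421 / 42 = 10.02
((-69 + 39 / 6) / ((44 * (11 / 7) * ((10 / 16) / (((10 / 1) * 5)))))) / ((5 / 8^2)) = -925.62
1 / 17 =0.06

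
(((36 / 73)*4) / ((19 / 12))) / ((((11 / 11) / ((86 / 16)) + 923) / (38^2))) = 5647104 / 2897881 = 1.95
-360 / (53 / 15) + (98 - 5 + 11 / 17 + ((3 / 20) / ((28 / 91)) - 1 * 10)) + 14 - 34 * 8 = -19876221 / 72080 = -275.75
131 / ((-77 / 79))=-134.40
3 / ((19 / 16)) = 48 / 19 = 2.53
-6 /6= -1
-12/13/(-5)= 12/65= 0.18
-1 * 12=-12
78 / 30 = 13 / 5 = 2.60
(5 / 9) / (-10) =-1 / 18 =-0.06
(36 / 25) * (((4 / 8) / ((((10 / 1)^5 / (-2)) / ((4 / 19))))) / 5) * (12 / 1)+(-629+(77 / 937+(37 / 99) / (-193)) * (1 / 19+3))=-83546300673416611 / 132875750390625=-628.76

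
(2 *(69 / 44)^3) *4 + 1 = 339157 / 10648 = 31.85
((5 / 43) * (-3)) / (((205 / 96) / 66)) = -19008 / 1763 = -10.78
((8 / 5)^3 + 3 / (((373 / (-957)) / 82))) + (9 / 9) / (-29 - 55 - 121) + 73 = -1059168434 / 1911625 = -554.07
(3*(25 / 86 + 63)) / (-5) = -16329 / 430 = -37.97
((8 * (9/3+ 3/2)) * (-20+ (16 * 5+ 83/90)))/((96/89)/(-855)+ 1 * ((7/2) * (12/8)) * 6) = 111261036/1597931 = 69.63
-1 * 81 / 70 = -81 / 70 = -1.16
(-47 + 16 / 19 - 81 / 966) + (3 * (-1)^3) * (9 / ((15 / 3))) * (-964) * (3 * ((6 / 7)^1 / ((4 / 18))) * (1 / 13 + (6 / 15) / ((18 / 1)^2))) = 9269051453 / 1988350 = 4661.68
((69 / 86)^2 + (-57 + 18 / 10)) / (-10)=2017491 / 369800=5.46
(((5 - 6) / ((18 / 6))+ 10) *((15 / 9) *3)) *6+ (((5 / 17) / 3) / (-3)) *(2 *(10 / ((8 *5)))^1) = 88735 / 306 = 289.98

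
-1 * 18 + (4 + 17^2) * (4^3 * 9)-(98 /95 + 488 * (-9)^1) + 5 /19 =173141.23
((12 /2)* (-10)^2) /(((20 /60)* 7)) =1800 /7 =257.14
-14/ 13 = -1.08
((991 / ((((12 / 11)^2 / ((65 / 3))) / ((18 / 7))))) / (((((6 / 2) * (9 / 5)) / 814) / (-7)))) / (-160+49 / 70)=79306137625 / 258066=307309.52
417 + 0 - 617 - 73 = -273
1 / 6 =0.17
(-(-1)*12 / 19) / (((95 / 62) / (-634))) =-471696 / 1805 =-261.33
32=32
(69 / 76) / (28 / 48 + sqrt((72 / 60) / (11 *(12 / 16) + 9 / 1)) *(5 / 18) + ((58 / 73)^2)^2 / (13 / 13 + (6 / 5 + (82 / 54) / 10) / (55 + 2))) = 174102683043739223839197969 / 185451452928372266205669499 - 864775630820668679303148 *sqrt(230) / 185451452928372266205669499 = 0.87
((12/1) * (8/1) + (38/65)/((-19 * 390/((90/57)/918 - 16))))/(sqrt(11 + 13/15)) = 3537284107 * sqrt(2670)/6558628050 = 27.87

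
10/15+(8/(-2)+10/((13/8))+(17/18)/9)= 6161/2106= 2.93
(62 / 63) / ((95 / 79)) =4898 / 5985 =0.82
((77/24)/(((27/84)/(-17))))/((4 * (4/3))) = -9163/288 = -31.82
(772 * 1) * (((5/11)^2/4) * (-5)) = -24125/121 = -199.38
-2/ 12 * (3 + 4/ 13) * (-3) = 43/ 26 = 1.65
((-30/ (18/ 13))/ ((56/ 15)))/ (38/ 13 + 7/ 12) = -12675/ 7658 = -1.66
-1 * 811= -811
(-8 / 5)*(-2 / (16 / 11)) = 11 / 5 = 2.20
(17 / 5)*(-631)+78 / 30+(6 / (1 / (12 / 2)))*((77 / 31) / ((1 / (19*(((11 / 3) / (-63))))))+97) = 581398 / 465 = 1250.32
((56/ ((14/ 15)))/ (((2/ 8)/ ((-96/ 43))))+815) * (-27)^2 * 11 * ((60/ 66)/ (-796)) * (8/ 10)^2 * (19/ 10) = -133025004/ 42785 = -3109.15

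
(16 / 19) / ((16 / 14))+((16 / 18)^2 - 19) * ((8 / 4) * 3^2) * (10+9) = -1064824 / 171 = -6227.04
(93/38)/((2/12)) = 279/19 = 14.68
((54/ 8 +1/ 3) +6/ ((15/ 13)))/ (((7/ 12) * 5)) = 737/ 175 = 4.21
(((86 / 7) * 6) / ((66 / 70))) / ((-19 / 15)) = -12900 / 209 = -61.72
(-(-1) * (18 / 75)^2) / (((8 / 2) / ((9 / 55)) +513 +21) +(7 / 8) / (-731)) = 1894752 / 18369990625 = 0.00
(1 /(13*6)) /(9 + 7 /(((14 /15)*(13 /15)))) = 1 /1377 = 0.00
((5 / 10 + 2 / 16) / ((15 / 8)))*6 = 2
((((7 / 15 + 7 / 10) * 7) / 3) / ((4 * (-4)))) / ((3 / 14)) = -343 / 432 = -0.79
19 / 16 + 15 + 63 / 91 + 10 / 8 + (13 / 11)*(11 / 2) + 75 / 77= 410071 / 16016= 25.60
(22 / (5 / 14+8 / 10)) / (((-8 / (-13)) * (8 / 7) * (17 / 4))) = 35035 / 5508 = 6.36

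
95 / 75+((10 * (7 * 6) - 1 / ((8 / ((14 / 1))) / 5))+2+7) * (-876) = -5522066 / 15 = -368137.73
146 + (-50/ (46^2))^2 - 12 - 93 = 45894549/ 1119364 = 41.00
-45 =-45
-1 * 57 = -57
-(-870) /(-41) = -870 /41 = -21.22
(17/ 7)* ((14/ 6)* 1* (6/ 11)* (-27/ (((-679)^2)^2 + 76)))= -918/ 2338146841327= -0.00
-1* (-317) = 317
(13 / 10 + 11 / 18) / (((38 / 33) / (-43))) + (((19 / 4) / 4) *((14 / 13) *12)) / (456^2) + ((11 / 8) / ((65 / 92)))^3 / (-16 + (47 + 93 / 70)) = -64511029457599 / 906858326400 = -71.14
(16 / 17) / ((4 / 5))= 20 / 17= 1.18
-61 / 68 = -0.90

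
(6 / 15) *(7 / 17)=14 / 85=0.16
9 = 9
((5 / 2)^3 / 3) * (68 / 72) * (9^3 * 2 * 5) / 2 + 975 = 302475 / 16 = 18904.69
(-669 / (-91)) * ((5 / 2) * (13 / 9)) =1115 / 42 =26.55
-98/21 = -4.67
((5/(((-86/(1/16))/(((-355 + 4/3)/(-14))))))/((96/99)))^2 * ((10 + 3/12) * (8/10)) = 27923509405/380008136704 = 0.07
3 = 3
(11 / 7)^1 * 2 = 22 / 7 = 3.14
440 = 440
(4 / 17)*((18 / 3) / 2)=12 / 17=0.71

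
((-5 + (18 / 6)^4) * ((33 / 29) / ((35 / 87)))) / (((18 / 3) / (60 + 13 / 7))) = 542982 / 245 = 2216.25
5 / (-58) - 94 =-5457 / 58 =-94.09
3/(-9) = -1/3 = -0.33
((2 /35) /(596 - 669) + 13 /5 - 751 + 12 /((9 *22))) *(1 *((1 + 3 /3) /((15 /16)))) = -2019081664 /1264725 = -1596.46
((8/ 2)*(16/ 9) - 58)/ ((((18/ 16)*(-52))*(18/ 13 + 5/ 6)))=1832/ 4671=0.39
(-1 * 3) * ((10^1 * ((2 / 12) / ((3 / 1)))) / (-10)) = 1 / 6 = 0.17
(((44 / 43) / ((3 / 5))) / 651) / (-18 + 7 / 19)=-836 / 5626593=-0.00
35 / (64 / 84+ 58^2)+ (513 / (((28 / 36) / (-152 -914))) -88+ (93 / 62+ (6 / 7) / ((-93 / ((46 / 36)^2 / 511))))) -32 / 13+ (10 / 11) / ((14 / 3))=-12763776124594252073 / 18151199037972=-703191.90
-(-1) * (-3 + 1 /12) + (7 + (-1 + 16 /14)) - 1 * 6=-1.77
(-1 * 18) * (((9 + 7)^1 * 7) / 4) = -504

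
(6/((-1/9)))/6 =-9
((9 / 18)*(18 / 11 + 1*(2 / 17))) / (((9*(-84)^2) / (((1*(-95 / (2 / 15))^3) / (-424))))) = 4394046875 / 372970752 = 11.78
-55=-55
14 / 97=0.14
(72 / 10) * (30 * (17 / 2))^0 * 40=288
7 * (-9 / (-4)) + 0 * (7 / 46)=63 / 4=15.75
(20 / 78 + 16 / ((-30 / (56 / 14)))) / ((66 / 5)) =-0.14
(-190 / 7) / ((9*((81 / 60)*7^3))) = -0.01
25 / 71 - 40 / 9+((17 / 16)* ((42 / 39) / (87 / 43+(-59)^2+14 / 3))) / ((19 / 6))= -4.09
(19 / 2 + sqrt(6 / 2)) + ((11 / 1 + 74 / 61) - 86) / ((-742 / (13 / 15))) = sqrt(3) + 464882 / 48495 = 11.32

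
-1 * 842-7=-849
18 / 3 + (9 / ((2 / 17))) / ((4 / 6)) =483 / 4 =120.75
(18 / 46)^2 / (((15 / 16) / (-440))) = -38016 / 529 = -71.86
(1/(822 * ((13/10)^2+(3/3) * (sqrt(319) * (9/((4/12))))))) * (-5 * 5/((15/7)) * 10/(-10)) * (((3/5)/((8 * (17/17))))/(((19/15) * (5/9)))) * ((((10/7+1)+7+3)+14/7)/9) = -426725/24212912742868+1704375 * sqrt(319)/6053228185717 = 0.00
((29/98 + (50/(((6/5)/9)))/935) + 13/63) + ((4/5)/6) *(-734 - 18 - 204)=-104372981/824670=-126.56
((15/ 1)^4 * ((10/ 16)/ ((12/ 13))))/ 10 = 3427.73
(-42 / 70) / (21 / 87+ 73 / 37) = -1073 / 3960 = -0.27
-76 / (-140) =19 / 35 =0.54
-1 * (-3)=3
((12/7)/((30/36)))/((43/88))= 6336/1505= 4.21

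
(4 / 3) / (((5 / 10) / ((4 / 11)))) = 32 / 33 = 0.97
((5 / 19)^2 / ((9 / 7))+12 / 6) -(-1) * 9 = 35914 / 3249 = 11.05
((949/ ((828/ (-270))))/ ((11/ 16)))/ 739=-113880/ 186967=-0.61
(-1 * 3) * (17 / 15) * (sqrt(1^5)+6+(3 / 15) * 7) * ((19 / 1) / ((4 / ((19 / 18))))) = -42959 / 300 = -143.20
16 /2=8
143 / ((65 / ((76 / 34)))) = 4.92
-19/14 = -1.36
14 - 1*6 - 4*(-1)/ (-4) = 7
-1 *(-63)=63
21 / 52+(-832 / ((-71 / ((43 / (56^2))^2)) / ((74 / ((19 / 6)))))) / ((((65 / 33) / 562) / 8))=99305514489 / 842126740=117.92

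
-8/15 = -0.53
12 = 12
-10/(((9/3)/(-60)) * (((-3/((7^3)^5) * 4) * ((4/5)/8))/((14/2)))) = -16616465284800500/3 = -5538821761600166.67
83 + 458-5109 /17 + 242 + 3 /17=482.65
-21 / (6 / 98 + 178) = -1029 / 8725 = -0.12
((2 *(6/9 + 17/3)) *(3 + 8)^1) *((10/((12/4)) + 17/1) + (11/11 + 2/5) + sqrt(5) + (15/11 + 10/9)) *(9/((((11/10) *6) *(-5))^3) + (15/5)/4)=227525 *sqrt(5)/2178 + 545286415/215622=2762.49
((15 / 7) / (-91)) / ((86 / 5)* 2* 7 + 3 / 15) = -0.00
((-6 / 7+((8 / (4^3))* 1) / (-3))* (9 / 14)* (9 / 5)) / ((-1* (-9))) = -453 / 3920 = -0.12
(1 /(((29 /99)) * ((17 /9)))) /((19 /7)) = 6237 /9367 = 0.67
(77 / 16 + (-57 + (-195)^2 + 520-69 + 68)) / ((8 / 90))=27714105 / 64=433032.89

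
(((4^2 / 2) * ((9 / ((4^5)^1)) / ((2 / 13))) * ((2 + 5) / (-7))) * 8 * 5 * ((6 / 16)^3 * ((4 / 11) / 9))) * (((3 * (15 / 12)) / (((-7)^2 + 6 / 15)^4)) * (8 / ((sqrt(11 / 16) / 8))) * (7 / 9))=-984375 * sqrt(11) / 2217225195328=-0.00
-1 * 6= -6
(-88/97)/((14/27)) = -1188/679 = -1.75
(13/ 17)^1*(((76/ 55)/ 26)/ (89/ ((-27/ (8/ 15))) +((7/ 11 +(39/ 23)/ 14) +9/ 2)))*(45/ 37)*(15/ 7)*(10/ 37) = 477859500/ 58415299819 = 0.01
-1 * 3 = -3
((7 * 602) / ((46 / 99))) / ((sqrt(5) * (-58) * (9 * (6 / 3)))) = -23177 * sqrt(5) / 13340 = -3.88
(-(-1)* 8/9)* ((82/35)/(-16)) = -41/315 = -0.13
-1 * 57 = -57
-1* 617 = -617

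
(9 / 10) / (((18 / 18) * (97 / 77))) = 693 / 970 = 0.71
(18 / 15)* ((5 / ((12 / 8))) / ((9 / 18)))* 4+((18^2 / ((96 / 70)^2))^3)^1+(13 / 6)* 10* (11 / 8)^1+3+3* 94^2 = 4041184615571 / 786432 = 5138631.97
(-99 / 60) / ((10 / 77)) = -2541 / 200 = -12.70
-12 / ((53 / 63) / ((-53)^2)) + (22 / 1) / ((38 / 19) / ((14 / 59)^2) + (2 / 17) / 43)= -101963750840 / 2544807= -40067.38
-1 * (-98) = 98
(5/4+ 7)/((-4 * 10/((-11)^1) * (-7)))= -363/1120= -0.32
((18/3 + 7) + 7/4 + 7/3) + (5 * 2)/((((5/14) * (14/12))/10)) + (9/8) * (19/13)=258.73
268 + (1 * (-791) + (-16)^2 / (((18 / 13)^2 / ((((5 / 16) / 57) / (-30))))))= -7244411 / 13851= -523.02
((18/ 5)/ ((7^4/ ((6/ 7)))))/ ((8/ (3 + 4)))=27/ 24010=0.00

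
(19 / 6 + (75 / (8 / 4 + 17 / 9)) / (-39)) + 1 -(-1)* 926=507601 / 546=929.67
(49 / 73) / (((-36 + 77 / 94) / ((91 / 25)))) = -419146 / 6035275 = -0.07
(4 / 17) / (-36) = -1 / 153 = -0.01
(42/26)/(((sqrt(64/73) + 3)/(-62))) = -285138/7709 + 10416 * sqrt(73)/7709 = -25.44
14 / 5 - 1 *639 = -3181 / 5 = -636.20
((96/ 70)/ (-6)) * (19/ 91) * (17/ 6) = -0.14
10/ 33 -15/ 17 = -325/ 561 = -0.58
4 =4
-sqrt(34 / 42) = -sqrt(357) / 21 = -0.90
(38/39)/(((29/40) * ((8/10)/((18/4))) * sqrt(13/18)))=8550 * sqrt(26)/4901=8.90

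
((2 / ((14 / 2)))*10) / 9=20 / 63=0.32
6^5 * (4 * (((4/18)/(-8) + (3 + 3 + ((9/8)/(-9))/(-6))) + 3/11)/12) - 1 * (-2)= 178672/11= 16242.91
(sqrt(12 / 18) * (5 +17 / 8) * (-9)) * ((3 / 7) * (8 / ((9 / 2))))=-114 * sqrt(6) / 7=-39.89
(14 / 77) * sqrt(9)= 6 / 11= 0.55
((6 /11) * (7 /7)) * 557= 3342 /11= 303.82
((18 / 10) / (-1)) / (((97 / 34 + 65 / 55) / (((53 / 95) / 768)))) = -9911 / 30582400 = -0.00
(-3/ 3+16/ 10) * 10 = 6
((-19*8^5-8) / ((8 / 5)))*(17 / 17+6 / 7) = -722660.71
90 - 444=-354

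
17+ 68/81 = 1445/81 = 17.84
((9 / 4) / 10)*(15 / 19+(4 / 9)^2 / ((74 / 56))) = 53467 / 253080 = 0.21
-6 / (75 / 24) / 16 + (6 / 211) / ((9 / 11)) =-1349 / 15825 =-0.09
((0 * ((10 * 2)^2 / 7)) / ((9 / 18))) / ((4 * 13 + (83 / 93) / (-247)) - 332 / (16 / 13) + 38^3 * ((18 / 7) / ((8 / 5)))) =0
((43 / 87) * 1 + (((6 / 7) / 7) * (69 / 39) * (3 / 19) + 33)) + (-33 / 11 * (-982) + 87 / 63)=3138781355 / 1052961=2980.91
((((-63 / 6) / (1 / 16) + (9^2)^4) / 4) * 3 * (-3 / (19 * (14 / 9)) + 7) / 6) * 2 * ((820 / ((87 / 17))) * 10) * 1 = 118953258262.54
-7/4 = -1.75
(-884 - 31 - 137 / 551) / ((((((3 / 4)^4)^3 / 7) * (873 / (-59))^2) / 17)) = -3504786530734440448 / 223169655436839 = -15704.58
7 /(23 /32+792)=224 /25367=0.01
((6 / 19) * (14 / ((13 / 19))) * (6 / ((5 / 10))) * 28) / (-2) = -14112 / 13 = -1085.54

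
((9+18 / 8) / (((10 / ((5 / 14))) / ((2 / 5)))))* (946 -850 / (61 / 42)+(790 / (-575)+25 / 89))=288705861 / 4994680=57.80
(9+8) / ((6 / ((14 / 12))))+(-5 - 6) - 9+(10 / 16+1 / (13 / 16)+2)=-12017 / 936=-12.84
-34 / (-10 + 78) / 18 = -1 / 36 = -0.03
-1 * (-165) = 165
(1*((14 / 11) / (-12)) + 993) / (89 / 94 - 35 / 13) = -40039441 / 70389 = -568.83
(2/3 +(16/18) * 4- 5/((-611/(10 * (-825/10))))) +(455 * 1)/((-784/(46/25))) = -5538161/1539720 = -3.60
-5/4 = -1.25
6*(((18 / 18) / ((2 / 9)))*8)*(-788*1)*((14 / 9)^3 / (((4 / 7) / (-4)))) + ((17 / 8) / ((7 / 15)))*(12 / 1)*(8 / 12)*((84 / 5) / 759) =4484713.10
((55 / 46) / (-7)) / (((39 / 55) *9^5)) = -3025 / 741537342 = -0.00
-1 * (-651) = 651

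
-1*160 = -160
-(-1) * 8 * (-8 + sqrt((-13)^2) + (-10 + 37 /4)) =34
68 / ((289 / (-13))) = -52 / 17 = -3.06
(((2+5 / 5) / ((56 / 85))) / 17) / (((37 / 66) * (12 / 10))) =825 / 2072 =0.40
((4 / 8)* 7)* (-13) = -91 / 2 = -45.50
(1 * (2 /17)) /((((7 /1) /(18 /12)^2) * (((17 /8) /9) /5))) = 1620 /2023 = 0.80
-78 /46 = -39 /23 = -1.70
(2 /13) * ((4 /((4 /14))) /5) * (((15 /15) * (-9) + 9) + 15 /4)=21 /13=1.62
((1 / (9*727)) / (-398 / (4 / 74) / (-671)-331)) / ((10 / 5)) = -671 / 2810061468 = -0.00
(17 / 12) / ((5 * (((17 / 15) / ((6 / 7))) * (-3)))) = -0.07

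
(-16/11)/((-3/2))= 32/33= 0.97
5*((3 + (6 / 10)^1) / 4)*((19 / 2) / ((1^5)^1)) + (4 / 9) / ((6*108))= 124661 / 2916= 42.75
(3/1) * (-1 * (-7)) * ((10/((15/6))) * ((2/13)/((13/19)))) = 3192/169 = 18.89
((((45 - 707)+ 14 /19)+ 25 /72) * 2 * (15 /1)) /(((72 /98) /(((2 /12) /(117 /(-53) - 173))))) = 25.67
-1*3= -3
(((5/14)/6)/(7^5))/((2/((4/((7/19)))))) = 95/4941258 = 0.00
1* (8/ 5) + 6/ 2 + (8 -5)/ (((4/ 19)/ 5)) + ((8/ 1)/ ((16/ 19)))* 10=3417/ 20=170.85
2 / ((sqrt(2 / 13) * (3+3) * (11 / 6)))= sqrt(26) / 11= 0.46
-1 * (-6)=6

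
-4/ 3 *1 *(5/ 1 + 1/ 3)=-64/ 9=-7.11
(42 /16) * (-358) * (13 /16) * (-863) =42172221 /64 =658940.95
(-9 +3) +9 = 3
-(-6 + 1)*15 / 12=25 / 4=6.25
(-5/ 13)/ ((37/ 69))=-345/ 481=-0.72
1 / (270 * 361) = 1 / 97470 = 0.00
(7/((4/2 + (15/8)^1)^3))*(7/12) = 6272/89373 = 0.07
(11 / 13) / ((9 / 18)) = 1.69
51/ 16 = 3.19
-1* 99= -99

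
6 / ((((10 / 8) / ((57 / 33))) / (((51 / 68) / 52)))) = 171 / 1430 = 0.12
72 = 72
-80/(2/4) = -160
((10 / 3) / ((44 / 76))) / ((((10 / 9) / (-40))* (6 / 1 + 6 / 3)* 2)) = -12.95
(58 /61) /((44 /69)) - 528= -706575 /1342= -526.51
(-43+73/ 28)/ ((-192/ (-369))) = -139113/ 1792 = -77.63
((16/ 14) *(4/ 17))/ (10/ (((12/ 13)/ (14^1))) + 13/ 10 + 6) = 960/ 567511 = 0.00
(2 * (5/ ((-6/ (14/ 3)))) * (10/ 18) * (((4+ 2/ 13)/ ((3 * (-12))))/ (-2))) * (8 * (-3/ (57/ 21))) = 4900/ 2223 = 2.20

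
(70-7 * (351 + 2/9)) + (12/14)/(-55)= -8276399/3465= -2388.57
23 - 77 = -54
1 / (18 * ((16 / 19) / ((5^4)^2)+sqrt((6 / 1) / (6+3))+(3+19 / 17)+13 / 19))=0.01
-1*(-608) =608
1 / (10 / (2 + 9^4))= 6563 / 10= 656.30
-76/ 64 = -19/ 16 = -1.19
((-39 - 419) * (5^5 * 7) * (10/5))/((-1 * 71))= 282218.31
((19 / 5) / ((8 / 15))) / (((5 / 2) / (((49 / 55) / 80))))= 2793 / 88000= 0.03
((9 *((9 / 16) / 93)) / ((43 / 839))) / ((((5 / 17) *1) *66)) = 128367 / 2346080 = 0.05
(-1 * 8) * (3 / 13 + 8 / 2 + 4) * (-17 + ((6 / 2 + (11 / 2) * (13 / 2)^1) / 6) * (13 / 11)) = 264611 / 429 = 616.81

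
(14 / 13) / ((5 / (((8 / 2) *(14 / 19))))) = 784 / 1235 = 0.63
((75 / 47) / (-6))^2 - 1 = -0.93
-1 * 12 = -12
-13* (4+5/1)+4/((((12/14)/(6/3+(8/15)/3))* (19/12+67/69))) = -113.02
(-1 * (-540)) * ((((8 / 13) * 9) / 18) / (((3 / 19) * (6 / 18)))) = 41040 / 13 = 3156.92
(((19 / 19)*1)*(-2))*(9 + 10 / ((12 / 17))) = -139 / 3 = -46.33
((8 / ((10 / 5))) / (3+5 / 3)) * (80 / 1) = 480 / 7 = 68.57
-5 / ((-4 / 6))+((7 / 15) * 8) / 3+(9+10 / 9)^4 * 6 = 1371690461 / 21870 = 62720.19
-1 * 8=-8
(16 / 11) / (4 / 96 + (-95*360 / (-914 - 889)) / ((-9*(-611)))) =47003008 / 1457907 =32.24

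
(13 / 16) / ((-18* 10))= -13 / 2880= -0.00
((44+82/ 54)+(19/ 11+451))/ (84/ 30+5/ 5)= 739895/ 5643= 131.12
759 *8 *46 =279312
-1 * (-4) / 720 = 1 / 180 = 0.01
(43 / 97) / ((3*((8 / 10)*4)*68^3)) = 215 / 1463995392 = 0.00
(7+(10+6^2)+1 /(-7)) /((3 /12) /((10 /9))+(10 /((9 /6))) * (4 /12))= 133200 /6167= 21.60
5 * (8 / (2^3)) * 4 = 20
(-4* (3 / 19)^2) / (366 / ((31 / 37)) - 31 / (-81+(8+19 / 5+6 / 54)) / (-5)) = -1156548 / 5065242623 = -0.00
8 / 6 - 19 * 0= 4 / 3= 1.33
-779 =-779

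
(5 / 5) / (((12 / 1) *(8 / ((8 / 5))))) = 1 / 60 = 0.02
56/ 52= 14/ 13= 1.08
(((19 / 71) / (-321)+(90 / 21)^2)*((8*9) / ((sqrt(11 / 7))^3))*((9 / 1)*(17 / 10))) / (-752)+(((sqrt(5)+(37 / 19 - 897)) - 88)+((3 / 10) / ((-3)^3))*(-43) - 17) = -1709273 / 1710 - 9414534771*sqrt(77) / 6048579460+sqrt(5) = -1011.00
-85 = -85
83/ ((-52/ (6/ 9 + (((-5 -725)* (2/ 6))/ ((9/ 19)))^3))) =110733104979937/ 511758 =216377868.02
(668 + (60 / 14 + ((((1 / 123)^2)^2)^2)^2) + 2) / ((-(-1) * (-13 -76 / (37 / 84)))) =-479319950429948007250317027056256917299 / 131892580267471091894262395414500836855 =-3.63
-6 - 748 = -754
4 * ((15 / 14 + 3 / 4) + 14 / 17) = 1259 / 119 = 10.58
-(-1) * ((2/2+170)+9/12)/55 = 3.12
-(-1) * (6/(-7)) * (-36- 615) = 558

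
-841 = -841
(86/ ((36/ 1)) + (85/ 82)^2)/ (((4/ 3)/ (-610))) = -63925255/ 40344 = -1584.50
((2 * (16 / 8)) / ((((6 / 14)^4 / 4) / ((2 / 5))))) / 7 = 10976 / 405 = 27.10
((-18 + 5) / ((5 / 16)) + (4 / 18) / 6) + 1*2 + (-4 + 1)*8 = -8581 / 135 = -63.56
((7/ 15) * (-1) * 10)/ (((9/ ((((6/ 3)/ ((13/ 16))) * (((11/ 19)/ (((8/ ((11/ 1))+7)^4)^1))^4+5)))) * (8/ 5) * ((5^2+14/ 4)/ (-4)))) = 722510193766300129291909513444586374016/ 1290648343453782560425000069244384765625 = 0.56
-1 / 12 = -0.08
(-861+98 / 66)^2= 804516496 / 1089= 738766.30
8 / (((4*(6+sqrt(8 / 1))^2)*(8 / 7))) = 11 / 112- 3*sqrt(2) / 56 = 0.02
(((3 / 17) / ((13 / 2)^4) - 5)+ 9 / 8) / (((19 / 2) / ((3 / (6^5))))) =-15051263 / 95646904704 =-0.00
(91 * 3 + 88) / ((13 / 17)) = 6137 / 13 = 472.08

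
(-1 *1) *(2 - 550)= 548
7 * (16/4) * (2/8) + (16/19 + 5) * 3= 466/19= 24.53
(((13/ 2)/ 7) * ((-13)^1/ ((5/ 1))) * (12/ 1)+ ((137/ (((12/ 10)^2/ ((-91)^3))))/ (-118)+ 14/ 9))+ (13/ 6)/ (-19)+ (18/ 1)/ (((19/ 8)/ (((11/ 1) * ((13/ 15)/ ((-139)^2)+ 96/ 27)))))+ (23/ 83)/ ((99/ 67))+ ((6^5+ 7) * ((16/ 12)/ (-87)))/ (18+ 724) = 46555696261758983535311/ 76591468944448920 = 607844.41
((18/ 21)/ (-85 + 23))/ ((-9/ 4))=4/ 651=0.01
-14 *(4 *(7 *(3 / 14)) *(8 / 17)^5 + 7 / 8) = -80583041 / 5679428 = -14.19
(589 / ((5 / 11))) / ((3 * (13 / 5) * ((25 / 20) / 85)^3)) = 2037204928 / 39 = 52236023.79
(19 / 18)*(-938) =-8911 / 9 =-990.11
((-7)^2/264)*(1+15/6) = 343/528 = 0.65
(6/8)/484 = 3/1936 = 0.00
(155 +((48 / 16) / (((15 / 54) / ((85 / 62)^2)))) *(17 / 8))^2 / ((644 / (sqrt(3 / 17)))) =9281375506225 *sqrt(51) / 2588341224448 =25.61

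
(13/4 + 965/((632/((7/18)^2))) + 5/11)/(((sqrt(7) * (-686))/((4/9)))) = -8864431 * sqrt(7)/24336574416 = -0.00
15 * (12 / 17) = 180 / 17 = 10.59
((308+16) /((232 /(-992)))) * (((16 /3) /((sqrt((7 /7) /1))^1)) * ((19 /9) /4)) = -113088 /29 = -3899.59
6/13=0.46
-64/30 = -2.13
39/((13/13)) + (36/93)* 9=1317/31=42.48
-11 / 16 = -0.69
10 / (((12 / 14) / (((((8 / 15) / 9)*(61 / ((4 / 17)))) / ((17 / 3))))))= 854 / 27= 31.63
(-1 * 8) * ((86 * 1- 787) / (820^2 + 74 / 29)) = 81316 / 9749837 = 0.01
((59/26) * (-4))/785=-118/10205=-0.01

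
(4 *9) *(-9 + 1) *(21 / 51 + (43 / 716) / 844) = -76155462 / 642073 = -118.61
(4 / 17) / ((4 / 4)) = 4 / 17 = 0.24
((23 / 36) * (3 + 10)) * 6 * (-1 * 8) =-1196 / 3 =-398.67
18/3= 6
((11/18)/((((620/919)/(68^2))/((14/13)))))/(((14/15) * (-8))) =-2921501/4836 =-604.12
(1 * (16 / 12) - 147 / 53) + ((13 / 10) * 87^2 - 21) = 15609443 / 1590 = 9817.26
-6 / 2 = -3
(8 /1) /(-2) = -4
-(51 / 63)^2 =-289 / 441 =-0.66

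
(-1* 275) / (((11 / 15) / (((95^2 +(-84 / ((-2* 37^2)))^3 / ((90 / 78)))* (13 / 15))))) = -2933125.01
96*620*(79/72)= 195920/3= 65306.67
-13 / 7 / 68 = -13 / 476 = -0.03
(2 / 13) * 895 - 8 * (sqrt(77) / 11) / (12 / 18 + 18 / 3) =1790 / 13 - 6 * sqrt(77) / 55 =136.74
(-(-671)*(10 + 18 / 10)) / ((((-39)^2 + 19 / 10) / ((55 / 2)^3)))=6586619875 / 60916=108126.27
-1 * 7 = -7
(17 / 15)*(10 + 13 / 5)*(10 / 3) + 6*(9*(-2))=-302 / 5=-60.40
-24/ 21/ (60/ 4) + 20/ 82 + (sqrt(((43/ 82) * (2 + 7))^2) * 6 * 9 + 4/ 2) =257.02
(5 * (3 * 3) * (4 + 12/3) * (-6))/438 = -360/73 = -4.93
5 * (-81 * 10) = -4050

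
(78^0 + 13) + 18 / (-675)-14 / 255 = 17746 / 1275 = 13.92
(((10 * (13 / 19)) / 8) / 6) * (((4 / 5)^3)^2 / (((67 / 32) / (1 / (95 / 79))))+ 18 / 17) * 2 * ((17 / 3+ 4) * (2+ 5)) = 22.43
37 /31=1.19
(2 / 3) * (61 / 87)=122 / 261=0.47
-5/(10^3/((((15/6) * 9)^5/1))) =-7381125/256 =-28832.52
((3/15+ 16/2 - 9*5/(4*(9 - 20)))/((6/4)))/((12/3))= 2029/1320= 1.54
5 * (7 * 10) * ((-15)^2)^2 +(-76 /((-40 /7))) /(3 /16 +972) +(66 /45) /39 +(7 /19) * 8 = 1021154326722604 /57631275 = 17718753.00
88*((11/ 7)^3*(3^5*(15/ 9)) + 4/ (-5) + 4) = 237667144/ 1715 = 138581.43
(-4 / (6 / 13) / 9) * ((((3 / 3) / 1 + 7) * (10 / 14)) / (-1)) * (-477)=-55120 / 21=-2624.76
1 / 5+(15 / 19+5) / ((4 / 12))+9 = 2524 / 95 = 26.57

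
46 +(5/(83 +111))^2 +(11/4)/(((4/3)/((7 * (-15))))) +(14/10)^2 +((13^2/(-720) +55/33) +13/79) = -223446423727/1337959800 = -167.01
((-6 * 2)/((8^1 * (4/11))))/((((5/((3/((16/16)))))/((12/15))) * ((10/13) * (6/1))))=-429/1000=-0.43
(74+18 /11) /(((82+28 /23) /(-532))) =-5090176 /10527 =-483.54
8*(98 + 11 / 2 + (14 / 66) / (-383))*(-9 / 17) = -31395108 / 71621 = -438.35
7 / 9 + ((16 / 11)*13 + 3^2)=2840 / 99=28.69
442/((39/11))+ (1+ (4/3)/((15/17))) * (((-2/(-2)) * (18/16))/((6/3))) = 30259/240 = 126.08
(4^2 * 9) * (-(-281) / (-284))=-10116 / 71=-142.48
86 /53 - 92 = -4790 /53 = -90.38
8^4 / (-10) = -2048 / 5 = -409.60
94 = 94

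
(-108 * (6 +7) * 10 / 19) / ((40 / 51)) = -17901 / 19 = -942.16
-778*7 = -5446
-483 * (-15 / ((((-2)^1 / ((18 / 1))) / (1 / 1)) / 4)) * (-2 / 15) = 34776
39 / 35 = 1.11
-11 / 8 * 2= -11 / 4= -2.75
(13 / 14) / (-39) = -1 / 42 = -0.02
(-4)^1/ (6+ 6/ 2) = -0.44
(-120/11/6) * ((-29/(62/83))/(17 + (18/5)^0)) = 12035/3069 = 3.92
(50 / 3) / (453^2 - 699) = 5 / 61353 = 0.00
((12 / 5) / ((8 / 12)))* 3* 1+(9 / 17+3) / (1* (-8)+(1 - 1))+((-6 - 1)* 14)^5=-1536665352799 / 170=-9039207957.64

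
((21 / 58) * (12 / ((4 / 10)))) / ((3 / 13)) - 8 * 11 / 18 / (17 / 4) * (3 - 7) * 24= 232943 / 1479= 157.50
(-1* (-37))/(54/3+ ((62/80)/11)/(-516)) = 8400480/4086689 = 2.06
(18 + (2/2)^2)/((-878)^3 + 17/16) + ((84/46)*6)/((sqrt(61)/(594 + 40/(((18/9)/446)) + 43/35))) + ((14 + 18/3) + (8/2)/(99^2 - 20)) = 111499280004344/5574850014585 + 11989188*sqrt(61)/7015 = 13368.33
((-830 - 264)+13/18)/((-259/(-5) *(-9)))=98395/41958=2.35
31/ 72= 0.43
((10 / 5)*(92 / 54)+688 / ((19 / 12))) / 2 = 112330 / 513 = 218.97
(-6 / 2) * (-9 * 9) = 243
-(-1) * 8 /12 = 2 /3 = 0.67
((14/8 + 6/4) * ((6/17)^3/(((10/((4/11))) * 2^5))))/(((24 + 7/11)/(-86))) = -15093/26628460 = -0.00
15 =15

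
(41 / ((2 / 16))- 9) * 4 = 1276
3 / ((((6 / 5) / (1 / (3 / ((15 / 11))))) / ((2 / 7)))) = 25 / 77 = 0.32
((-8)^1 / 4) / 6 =-1 / 3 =-0.33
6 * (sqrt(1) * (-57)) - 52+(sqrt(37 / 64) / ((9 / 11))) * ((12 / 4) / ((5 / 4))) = -394+11 * sqrt(37) / 30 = -391.77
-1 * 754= -754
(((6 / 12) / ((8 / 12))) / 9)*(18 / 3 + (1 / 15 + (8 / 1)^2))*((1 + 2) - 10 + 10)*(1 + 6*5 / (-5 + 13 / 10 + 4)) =106151 / 60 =1769.18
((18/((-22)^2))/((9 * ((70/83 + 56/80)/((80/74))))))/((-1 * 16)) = -2075/11470074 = -0.00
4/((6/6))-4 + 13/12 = 13/12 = 1.08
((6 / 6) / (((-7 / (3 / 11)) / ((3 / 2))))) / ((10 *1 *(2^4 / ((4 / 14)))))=-9 / 86240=-0.00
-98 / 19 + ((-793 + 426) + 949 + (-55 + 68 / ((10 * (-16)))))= 396277 / 760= 521.42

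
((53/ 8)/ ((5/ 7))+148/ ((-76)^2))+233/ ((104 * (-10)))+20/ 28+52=162391351/ 2628080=61.79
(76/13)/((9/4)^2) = 1216/1053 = 1.15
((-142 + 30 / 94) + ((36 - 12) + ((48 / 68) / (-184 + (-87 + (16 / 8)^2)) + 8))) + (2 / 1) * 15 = -5666373 / 71111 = -79.68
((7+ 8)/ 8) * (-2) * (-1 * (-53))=-198.75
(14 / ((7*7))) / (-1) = -2 / 7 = -0.29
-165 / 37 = -4.46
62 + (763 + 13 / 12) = 9913 / 12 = 826.08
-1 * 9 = -9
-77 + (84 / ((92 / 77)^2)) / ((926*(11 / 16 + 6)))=-76.99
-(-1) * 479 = 479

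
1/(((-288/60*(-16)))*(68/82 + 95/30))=205/62912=0.00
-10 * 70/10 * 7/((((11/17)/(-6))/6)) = 299880/11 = 27261.82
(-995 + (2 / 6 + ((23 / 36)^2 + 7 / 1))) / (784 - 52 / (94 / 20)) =-60135889 / 47081088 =-1.28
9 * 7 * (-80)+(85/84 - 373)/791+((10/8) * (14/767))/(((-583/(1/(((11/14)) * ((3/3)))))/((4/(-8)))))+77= -1622175345966059/326822820324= -4963.47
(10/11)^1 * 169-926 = -8496/11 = -772.36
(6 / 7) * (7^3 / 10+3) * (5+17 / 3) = 11936 / 35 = 341.03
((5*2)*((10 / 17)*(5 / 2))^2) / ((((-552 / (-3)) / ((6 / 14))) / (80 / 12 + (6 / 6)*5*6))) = 171875 / 93058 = 1.85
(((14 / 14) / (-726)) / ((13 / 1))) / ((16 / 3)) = -1 / 50336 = -0.00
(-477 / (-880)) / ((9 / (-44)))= -53 / 20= -2.65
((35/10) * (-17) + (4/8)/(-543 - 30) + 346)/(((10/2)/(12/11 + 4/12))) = 701428/8595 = 81.61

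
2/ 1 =2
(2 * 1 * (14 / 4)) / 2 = 7 / 2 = 3.50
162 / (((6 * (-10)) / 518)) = -6993 / 5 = -1398.60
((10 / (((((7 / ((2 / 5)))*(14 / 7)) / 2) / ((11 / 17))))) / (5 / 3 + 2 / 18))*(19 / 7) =1881 / 3332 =0.56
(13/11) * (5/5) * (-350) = -4550/11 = -413.64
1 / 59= 0.02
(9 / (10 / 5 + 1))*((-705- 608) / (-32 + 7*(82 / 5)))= -6565 / 138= -47.57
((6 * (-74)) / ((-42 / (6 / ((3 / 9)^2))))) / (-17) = -3996 / 119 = -33.58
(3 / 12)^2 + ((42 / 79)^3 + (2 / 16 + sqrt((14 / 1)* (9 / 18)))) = 2664525 / 7888624 + sqrt(7) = 2.98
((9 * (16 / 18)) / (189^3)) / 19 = 8 / 128274111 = 0.00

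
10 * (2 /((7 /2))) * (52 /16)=18.57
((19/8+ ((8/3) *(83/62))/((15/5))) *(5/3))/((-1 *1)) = -39785/6696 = -5.94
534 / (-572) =-267 / 286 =-0.93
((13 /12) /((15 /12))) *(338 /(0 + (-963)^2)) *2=8788 /13910535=0.00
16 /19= 0.84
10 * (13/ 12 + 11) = 725/ 6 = 120.83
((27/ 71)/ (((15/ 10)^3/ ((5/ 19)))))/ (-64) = -5/ 10792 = -0.00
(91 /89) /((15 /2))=182 /1335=0.14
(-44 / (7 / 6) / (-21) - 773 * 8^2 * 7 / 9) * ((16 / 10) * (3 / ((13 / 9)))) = -407234496 / 3185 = -127860.12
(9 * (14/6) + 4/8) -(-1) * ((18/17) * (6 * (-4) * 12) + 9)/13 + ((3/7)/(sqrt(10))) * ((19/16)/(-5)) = -43/34 -57 * sqrt(10)/5600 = -1.30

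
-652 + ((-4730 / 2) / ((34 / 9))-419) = -57699 / 34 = -1697.03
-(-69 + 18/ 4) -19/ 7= 865/ 14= 61.79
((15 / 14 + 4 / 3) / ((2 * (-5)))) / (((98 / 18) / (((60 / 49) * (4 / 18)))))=-0.01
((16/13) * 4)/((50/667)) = 21344/325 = 65.67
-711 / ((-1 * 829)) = 711 / 829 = 0.86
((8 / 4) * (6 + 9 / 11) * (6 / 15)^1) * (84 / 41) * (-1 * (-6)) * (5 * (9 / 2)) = 680400 / 451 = 1508.65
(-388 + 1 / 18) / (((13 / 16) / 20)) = -1117280 / 117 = -9549.40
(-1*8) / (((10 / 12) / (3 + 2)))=-48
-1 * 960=-960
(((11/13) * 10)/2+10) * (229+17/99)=4197280/1287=3261.29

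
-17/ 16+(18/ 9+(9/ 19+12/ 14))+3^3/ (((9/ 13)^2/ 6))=724091/ 2128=340.27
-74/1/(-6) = 37/3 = 12.33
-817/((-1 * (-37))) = -817/37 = -22.08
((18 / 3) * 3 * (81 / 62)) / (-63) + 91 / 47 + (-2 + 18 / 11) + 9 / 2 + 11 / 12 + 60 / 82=7.35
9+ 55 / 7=118 / 7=16.86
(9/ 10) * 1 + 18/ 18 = 1.90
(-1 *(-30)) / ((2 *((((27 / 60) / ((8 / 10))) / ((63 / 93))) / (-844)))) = -472640 / 31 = -15246.45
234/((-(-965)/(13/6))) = 507/965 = 0.53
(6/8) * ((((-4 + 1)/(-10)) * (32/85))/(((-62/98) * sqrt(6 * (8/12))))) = -0.07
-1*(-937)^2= -877969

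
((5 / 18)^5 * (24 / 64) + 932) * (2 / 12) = 155.33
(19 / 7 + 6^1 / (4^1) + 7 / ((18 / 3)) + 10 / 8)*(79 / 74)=7.08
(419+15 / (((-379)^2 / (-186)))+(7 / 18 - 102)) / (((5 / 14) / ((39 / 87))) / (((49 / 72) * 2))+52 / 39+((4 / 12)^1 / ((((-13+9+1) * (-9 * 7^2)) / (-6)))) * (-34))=10976775765501 / 68138119324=161.10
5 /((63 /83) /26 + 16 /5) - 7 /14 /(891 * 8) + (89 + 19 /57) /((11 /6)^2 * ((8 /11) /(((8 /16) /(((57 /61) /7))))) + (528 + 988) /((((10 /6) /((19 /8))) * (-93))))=-10726269200273683 /4453270456420368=-2.41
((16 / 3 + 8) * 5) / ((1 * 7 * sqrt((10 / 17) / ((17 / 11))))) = 340 * sqrt(110) / 231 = 15.44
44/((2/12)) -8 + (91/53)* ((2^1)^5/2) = 15024/53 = 283.47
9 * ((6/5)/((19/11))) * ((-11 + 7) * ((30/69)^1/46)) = -2376/10051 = -0.24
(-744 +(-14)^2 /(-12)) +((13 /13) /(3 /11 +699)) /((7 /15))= -40939223 /53844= -760.33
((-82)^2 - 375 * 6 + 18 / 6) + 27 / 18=8957 / 2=4478.50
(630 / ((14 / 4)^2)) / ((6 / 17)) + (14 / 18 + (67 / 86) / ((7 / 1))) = 113471 / 774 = 146.60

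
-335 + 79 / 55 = -18346 / 55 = -333.56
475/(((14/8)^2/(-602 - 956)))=-11840800/49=-241648.98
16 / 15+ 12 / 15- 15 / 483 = 4433 / 2415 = 1.84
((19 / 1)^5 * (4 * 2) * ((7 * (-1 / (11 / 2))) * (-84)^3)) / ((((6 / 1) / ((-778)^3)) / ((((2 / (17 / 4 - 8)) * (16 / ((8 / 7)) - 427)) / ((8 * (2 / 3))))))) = -2663983203080622078007296 / 55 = -48436058237829492327405.38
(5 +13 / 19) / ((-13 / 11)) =-1188 / 247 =-4.81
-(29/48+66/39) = -1433/624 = -2.30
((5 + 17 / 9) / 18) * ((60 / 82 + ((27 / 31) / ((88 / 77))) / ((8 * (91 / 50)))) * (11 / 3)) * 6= 1520035 / 230256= 6.60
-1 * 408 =-408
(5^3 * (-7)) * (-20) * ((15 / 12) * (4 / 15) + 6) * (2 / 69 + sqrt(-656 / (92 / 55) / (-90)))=665000 / 207 + 332500 * sqrt(20746) / 207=234572.68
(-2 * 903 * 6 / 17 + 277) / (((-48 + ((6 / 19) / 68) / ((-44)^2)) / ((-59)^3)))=-1542104.41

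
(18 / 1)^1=18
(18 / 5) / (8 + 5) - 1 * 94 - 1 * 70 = -10642 / 65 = -163.72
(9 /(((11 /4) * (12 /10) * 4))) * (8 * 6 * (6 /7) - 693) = -68445 /154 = -444.45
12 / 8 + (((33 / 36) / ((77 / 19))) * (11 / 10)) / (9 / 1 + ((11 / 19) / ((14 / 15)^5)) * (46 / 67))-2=-46540488457 / 98191399770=-0.47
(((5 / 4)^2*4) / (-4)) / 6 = -25 / 96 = -0.26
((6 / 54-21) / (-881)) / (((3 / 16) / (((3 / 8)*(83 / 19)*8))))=249664 / 150651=1.66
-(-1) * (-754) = -754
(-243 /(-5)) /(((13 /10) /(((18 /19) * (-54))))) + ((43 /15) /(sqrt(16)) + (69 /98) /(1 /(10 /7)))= -9713071457 /5083260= -1910.80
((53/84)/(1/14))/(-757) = -53/4542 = -0.01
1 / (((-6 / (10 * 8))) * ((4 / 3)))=-10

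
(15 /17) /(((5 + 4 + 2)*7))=15 /1309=0.01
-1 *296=-296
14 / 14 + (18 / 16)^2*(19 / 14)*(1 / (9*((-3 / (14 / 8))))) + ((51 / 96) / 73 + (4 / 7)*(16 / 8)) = 533417 / 261632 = 2.04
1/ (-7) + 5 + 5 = 69/ 7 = 9.86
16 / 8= 2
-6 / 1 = -6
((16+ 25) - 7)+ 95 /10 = 87 /2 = 43.50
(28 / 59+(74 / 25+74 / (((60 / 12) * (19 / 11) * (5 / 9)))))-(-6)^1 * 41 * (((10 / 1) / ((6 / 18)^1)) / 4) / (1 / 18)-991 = 903465963 / 28025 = 32237.86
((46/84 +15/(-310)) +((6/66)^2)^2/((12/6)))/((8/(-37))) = -352140137/152500656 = -2.31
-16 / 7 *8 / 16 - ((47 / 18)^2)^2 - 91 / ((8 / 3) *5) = -200064017 / 3674160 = -54.45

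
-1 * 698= -698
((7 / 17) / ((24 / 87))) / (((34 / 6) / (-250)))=-65.85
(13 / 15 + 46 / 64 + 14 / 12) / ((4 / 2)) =1321 / 960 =1.38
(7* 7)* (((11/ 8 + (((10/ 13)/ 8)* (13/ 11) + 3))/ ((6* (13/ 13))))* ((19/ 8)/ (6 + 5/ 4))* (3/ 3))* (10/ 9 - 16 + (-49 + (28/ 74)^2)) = -26257360745/ 34301664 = -765.48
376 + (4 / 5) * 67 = 2148 / 5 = 429.60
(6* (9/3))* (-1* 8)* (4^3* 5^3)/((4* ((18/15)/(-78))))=18720000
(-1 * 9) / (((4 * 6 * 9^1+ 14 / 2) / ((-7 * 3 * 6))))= 1134 / 223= 5.09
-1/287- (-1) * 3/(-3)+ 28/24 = 281/1722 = 0.16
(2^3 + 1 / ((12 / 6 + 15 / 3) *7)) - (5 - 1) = 197 / 49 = 4.02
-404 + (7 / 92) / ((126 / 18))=-37167 / 92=-403.99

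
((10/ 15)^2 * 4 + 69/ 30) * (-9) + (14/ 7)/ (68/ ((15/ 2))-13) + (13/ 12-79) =-407543/ 3540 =-115.13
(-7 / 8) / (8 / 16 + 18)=-7 / 148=-0.05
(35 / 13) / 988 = 35 / 12844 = 0.00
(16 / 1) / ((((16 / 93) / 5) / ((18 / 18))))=465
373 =373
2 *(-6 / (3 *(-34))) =2 / 17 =0.12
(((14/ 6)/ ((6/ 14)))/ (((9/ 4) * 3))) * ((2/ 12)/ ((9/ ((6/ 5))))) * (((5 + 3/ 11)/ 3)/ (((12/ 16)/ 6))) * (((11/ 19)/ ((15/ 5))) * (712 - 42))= 12186496/ 373977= 32.59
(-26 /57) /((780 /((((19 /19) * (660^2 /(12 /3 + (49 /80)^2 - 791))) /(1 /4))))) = 123904000 /95653581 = 1.30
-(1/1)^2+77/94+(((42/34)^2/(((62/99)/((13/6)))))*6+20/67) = 896953551/28211891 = 31.79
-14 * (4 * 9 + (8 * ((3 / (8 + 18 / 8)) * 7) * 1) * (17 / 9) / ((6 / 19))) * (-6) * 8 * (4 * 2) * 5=443161600 / 123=3602939.84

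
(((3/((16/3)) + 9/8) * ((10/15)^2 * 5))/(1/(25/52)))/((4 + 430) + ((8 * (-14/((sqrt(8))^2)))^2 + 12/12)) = 375/131248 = 0.00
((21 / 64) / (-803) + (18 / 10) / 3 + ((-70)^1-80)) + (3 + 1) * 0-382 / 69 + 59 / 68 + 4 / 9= -138913806311 / 904242240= -153.62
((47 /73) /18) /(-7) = -47 /9198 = -0.01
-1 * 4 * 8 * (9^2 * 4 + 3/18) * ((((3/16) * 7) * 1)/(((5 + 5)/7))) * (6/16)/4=-57183/64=-893.48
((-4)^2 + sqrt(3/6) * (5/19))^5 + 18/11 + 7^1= 854302748725 * sqrt(2)/19808792 + 1505211871851/1433531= 1110994.44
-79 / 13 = -6.08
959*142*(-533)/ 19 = -72582874/ 19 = -3820151.26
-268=-268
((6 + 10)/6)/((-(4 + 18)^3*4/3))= -0.00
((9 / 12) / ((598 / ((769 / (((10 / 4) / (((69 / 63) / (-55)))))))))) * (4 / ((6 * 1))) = -769 / 150150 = -0.01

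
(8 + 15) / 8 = 23 / 8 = 2.88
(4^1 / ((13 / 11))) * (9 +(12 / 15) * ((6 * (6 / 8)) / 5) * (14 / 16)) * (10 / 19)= 21186 / 1235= 17.15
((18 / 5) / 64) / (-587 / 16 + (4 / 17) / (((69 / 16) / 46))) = -459 / 278890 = -0.00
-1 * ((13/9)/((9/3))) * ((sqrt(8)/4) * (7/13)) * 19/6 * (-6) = 133 * sqrt(2)/54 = 3.48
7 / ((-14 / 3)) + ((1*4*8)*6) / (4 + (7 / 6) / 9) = 20067 / 446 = 44.99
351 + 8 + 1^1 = 360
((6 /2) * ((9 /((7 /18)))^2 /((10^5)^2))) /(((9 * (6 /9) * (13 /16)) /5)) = 6561 /39812500000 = 0.00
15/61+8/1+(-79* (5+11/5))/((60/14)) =-124.47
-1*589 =-589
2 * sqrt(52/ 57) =4 * sqrt(741)/ 57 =1.91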